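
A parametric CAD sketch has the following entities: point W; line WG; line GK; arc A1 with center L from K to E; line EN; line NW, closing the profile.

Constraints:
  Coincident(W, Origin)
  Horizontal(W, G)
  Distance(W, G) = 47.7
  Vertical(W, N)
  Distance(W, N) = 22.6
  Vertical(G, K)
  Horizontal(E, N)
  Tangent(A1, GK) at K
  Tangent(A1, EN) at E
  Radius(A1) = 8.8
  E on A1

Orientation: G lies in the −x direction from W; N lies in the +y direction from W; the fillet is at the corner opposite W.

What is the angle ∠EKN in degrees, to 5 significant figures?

34.547°

W is at the origin; WG is horizontal with |WG| = 47.7 and G on the −x side, so G = (-47.700, 0.0000). W and N share the same x with |WN| = 22.6 and N on the +y side, so N = (0.0000, 22.600). The virtual corner opposite W is at (-47.700, 22.600). The tangent condition forces LK to be normal to GK and A1 meets EN tangentially, so LE is at right angles to EN, with radius 8.8, so the center L sits 8.8 in from both sides at L = (-38.900, 13.800). That places the tangent points at K = (-47.700, 13.800) on GK and E = (-38.900, 22.600) on EN. Then cos ∠EKN = KE·KN / (|KE||KN|), giving 34.547°.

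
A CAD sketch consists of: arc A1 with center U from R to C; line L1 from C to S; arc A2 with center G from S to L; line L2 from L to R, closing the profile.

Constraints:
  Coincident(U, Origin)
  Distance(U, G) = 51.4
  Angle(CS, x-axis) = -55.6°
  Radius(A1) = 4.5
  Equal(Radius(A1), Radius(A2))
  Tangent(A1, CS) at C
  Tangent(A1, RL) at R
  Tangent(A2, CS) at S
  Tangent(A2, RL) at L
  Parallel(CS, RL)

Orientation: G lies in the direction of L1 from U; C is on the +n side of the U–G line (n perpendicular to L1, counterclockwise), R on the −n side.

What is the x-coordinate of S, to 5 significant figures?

32.752

Tangency of A1 to both parallel lines with radius 4.5 puts C and R at U ± 4.5·n: C = (3.7130, 2.5424), R = (-3.7130, -2.5424). Equal radii place S and L the same way about G: S = G + 4.5·n = (32.752, -39.868), L = G − 4.5·n = (25.326, -44.953). So S.x = 32.752.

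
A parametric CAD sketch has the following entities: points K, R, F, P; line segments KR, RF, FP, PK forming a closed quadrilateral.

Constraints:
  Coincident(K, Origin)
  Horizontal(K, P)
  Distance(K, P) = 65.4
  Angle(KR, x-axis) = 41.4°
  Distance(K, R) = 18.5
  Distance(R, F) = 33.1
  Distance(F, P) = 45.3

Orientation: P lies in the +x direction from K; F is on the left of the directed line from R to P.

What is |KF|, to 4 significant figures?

51.58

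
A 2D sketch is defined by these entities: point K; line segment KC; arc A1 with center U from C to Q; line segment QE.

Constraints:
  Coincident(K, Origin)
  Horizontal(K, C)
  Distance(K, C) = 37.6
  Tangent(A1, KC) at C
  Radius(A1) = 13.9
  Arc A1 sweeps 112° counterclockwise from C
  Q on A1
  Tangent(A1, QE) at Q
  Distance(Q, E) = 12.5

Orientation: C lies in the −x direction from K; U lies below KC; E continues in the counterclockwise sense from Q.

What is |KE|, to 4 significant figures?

55.14

On A1, C sits at bearing 90° from U; a 112° counterclockwise sweep puts Q at bearing 202°, so Q = U + 13.9·(cos 202°, sin 202°) = (-50.49, -19.11). The tangent condition forces UQ to be normal to QE, so QE runs along (−sin 202°, cos 202°); with |QE| = 12.5, E = (-45.81, -30.70). Then |KE| = |E − K| = 55.14.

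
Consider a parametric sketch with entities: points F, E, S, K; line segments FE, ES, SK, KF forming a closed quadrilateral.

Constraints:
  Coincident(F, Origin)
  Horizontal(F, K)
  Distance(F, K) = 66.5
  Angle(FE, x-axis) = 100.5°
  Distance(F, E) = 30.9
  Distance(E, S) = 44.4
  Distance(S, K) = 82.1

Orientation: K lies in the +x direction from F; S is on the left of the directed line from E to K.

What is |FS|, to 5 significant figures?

69.856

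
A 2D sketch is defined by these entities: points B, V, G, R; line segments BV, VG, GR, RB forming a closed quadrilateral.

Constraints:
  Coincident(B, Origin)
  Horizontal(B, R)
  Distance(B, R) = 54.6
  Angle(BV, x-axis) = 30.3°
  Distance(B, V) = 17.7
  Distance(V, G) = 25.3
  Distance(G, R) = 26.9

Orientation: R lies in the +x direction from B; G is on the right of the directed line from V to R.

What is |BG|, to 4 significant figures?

32.36

B is at the origin; BR is horizontal with |BR| = 54.6 and R in +x, so R = (54.6, 0). BV runs at 30.3° with |BV| = 17.7, so V = (15.28, 8.930). G is determined by |VG| = 25.3 and |GR| = 26.9 together: it lies at the intersection of circle(V, 25.3) and circle(R, 26.9). With |VR| = 40.32, the foot of the radical line on VR is 19.12 from V and the perpendicular offset is √(25.3² − 19.12²) = 16.56. Taking the right-of-VR solution: G = (30.26, -11.46).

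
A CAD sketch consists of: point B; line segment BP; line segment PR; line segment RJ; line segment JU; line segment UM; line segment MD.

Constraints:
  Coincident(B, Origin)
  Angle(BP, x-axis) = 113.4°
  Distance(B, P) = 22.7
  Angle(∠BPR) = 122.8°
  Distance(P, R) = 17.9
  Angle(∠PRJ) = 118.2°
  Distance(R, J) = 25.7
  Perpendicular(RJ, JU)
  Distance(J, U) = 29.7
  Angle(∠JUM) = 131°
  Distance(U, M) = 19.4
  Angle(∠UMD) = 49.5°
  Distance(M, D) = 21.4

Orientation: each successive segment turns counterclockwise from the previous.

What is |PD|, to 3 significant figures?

20.0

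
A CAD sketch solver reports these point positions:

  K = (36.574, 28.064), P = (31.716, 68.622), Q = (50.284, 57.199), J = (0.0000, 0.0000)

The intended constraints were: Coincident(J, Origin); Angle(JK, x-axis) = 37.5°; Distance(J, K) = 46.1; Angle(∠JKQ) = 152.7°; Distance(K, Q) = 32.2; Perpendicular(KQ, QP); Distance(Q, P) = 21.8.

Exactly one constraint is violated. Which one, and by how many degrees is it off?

Perpendicular(KQ, QP) — off by 6.40°.

J = (0.00, 0.00) ✓; JK at 37.50° ✓; |JK| = 46.10 ✓; ∠JKQ = 152.7° ✓; |KQ| = 32.20 ✓; ∠(KQ, QP) = 83.60° ✗; |QP| = 21.80 ✓.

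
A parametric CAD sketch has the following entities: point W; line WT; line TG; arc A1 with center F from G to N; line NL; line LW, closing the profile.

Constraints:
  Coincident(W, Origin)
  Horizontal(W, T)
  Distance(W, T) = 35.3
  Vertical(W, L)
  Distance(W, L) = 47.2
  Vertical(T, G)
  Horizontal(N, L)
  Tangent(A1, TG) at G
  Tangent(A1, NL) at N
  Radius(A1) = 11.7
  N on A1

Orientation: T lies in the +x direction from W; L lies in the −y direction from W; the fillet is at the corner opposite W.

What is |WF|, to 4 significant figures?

42.63

WL is vertical with |WL| = 47.2 and L on the −y side, so L = (0.000, -47.20). The virtual corner opposite W is at (35.30, -47.20). Since A1 is tangent to TG there, FG ⟂ TG and A1 meets NL tangentially, so FN is at right angles to NL, with radius 11.7, so the center F sits 11.7 in from both sides at F = (23.60, -35.50). Then |WF| = |F − W| = 42.63.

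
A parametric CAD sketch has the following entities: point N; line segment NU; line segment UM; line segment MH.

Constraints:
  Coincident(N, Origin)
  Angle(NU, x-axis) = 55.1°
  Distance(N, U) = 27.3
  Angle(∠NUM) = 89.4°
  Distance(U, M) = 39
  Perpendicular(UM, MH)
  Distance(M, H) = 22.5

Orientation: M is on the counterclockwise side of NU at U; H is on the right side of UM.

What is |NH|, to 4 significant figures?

63.08

N is at the origin; NU runs at 55.1° with length 27.3, so U = 27.3·(cos 55.1°, sin 55.1°) = (15.62, 22.39). ∠NUM = 89.4°, so UM runs at 55.1° + (180° − 89.4°) = 145.7° from the x-axis; with |UM| = 39.0, M = U + 39.0·(cos 145.7°, sin 145.7°) = (-16.60, 44.37). UM is perpendicular to MH; with |MH| = 22.5 on the right of UM, H = M + 22.5·(0.5635, 0.8261) = (-3.919, 62.95). Then |NH| = |H − N| = 63.08.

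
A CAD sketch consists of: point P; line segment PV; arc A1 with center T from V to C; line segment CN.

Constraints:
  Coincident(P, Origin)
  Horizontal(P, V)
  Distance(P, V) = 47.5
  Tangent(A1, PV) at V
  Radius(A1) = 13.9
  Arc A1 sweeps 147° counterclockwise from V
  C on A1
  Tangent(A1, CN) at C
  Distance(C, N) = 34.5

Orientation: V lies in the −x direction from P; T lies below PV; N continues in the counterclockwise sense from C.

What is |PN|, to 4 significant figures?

51.48

P is at the origin; P and V share the same y with |PV| = 47.5 and V on the −x side, so V = (-47.50, 0.000). Since A1 is tangent to PV there, TV ⟂ PV, so T = V + (0, -13.9) = (-47.50, -13.90). On A1, V sits at bearing 90° from T; a 147° counterclockwise sweep puts C at bearing 237°, so C = T + 13.9·(cos 237°, sin 237°) = (-55.07, -25.56). A1 meets CN tangentially, so TC is at right angles to CN, so CN runs along (−sin 237°, cos 237°); with |CN| = 34.5, N = (-26.14, -44.35). Then |PN| = |N − P| = 51.48.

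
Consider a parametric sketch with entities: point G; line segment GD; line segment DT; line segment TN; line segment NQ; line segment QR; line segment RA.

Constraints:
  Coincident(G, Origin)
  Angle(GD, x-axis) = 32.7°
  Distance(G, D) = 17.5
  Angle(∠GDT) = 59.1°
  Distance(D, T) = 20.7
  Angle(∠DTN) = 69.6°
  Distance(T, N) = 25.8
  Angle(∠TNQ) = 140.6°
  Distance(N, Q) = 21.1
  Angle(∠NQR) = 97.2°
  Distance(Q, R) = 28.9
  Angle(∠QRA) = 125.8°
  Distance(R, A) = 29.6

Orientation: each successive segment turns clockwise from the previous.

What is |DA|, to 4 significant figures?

22.66

G is at the origin; GD runs at 32.7° with length 17.5, so D = (14.73, 9.454). ∠GDT = 59.1° gives DT at -88.20° from the x-axis; with |DT| = 20.7, T = (15.38, -11.24). ∠DTN = 69.6° gives TN at 161.4° from the x-axis; with |TN| = 25.8, N = (-9.076, -3.006). ∠TNQ = 140.6° gives NQ at 122.0° from the x-axis; with |NQ| = 21.1, Q = (-20.26, 14.89). ∠NQR = 97.2° gives QR at 39.20° from the x-axis; with |QR| = 28.9, R = (2.139, 33.15). ∠QRA = 125.8° gives RA at -15.00° from the x-axis; with |RA| = 29.6, A = (30.73, 25.49). Then |DA| = |A − D| = 22.66.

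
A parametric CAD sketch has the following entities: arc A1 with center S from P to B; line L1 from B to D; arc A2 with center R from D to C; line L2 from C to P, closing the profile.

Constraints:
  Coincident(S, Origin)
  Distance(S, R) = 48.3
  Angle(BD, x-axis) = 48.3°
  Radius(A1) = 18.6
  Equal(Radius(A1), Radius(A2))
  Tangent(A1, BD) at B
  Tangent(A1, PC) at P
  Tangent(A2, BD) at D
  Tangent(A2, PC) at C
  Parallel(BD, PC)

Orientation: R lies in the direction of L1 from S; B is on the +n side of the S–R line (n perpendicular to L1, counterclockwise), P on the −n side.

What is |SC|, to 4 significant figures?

51.76

The slot axis is L1's direction at 48.3°, so u = (cos 48.3°, sin 48.3°) = (0.6652, 0.7466) and n = (−sin 48.3°, cos 48.3°) = (-0.7466, 0.6652). S is at the origin and R lies 48.3 along u from S, so R = 48.3·u = (32.13, 36.06). Tangency of A1 to both parallel lines with radius 18.6 puts B and P at S ± 18.6·n: B = (-13.89, 12.37), P = (13.89, -12.37). Equal radii place D and C the same way about R: D = R + 18.6·n = (18.24, 48.44), C = R − 18.6·n = (46.02, 23.69). Then |SC| = |C − S| = 51.76.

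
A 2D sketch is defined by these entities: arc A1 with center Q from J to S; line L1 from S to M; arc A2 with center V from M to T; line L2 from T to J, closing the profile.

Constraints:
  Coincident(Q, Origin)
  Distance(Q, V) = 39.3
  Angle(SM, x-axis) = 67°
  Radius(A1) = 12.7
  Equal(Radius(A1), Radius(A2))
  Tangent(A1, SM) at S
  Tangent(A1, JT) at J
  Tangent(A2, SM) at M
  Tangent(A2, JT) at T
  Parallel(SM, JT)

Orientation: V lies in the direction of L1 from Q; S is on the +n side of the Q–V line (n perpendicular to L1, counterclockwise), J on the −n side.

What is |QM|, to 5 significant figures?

41.301

The slot axis is L1's direction at 67.0°, so u = (cos 67.0°, sin 67.0°) = (0.39073, 0.92050) and n = (−sin 67.0°, cos 67.0°) = (-0.92050, 0.39073). Q is at the origin and V lies 39.3 along u from Q, so V = 39.3·u = (15.356, 36.176). Tangency of A1 to both parallel lines with radius 12.7 puts S and J at Q ± 12.7·n: S = (-11.690, 4.9623), J = (11.690, -4.9623). Equal radii place M and T the same way about V: M = V + 12.7·n = (3.6653, 41.138), T = V − 12.7·n = (27.046, 31.214). Then |QM| = |M − Q| = 41.301.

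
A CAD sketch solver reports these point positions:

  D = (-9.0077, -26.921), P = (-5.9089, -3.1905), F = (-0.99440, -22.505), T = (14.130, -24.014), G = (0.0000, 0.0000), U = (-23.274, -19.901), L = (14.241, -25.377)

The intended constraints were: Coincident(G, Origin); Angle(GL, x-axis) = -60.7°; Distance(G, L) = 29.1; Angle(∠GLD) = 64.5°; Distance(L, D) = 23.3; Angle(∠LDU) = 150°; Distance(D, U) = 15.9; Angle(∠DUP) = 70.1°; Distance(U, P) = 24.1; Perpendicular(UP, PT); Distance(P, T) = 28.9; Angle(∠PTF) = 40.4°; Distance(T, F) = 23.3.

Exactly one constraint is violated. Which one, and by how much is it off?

Distance(T, F) = 23.3 — off by 8.10.

G = (0.00, 0.00) ✓; GL at -60.70° ✓; |GL| = 29.10 ✓; ∠GLD = 64.50° ✓; |LD| = 23.30 ✓; ∠LDU = 150.0° ✓; |DU| = 15.90 ✓; ∠DUP = 70.10° ✓; |UP| = 24.10 ✓; ∠(UP, PT) = 90.00° ✓; |PT| = 28.90 ✓; ∠PTF = 40.40° ✓; |TF| = 15.20 ✗.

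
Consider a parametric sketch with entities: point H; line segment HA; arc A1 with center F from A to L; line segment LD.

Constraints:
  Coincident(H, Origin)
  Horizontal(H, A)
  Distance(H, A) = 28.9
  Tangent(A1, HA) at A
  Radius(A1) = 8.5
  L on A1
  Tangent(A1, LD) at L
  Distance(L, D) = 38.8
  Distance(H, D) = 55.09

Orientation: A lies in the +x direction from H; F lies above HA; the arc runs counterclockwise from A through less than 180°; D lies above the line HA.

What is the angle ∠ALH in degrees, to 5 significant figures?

36.546°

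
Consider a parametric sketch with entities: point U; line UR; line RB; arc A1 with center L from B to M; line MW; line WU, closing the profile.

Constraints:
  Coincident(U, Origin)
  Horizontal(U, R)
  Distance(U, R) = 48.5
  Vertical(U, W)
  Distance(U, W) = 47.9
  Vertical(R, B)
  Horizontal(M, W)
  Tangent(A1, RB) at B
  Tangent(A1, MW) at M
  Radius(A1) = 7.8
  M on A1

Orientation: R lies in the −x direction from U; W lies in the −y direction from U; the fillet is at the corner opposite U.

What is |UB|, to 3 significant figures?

62.9

The virtual corner opposite U is at (-48.5, -47.9). The tangent condition forces LB to be normal to RB and since A1 is tangent to MW there, LM ⟂ MW, with radius 7.8, so the center L sits 7.8 in from both sides at L = (-40.7, -40.1). That places the tangent points at B = (-48.5, -40.1) on RB and M = (-40.7, -47.9) on MW. Then |UB| = |B − U| = 62.9.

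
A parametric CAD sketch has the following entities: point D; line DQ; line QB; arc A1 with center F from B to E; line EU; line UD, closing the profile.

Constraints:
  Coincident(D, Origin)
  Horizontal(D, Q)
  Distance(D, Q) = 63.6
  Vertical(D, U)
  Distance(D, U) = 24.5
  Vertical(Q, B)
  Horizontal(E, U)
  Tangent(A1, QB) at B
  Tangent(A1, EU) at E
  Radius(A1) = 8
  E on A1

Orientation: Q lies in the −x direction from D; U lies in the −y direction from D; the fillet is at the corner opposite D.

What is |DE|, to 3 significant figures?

60.8

D is at the origin; D and Q share the same y with |DQ| = 63.6 and Q on the −x side, so Q = (-63.6, 0.00). DU is vertical with |DU| = 24.5 and U on the −y side, so U = (0.00, -24.5). The virtual corner opposite D is at (-63.6, -24.5). Since A1 is tangent to QB there, FB ⟂ QB and tangency of A1 to EU means the radius FE is perpendicular to EU, with radius 8.0, so the center F sits 8.0 in from both sides at F = (-55.6, -16.5). That places the tangent points at B = (-63.6, -16.5) on QB and E = (-55.6, -24.5) on EU. Then |DE| = |E − D| = 60.8.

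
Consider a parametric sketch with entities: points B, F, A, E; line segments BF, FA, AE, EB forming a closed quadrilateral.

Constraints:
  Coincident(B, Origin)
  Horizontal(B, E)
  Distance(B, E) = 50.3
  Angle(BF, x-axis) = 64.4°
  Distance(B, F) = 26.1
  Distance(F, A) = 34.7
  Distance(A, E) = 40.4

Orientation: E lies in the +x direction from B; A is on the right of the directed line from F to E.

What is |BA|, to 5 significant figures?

16.006

Checks: BF at 64.40° ✓; |FA| = 34.70 ✓; |AE| = 40.40 ✓.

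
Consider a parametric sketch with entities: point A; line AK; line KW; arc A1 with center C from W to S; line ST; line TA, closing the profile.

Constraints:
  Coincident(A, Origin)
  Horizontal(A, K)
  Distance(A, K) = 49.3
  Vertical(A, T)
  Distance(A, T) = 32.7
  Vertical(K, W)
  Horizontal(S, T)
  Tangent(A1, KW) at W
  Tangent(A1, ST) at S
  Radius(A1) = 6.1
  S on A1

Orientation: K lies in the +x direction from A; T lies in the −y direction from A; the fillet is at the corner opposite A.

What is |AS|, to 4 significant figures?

54.18

A is at the origin; AK is horizontal with |AK| = 49.3 and K on the +x side, so K = (49.30, 0.000). AT is vertical with |AT| = 32.7 and T on the −y side, so T = (0.000, -32.70). The virtual corner opposite A is at (49.30, -32.70). Since A1 is tangent to KW there, CW ⟂ KW and A1 meets ST tangentially, so CS is at right angles to ST, with radius 6.1, so the center C sits 6.1 in from both sides at C = (43.20, -26.60). That places the tangent points at W = (49.30, -26.60) on KW and S = (43.20, -32.70) on ST. Then |AS| = |S − A| = 54.18.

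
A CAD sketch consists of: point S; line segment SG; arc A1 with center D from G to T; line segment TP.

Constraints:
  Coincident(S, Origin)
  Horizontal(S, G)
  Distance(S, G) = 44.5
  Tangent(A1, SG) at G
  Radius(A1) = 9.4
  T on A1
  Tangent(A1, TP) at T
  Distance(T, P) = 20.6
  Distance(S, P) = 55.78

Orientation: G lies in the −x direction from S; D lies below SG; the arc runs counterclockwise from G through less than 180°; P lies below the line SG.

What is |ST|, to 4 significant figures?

54.77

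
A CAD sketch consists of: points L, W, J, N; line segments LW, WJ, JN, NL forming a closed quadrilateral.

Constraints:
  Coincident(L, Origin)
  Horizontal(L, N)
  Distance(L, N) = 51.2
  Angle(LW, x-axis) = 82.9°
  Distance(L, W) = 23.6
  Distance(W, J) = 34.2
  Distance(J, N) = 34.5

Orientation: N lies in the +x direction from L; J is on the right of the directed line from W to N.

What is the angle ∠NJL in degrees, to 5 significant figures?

144.26°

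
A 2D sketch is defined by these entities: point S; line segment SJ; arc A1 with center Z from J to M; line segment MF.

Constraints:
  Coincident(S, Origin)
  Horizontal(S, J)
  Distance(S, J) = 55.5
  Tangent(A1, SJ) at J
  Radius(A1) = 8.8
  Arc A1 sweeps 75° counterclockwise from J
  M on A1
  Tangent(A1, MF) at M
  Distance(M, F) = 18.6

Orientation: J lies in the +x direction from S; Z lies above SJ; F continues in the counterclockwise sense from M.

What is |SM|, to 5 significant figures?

64.332

S is at the origin; SJ is horizontal with |SJ| = 55.5 and J on the +x side, so J = (55.500, 0.0000). The tangent condition forces ZJ to be normal to SJ, so Z = J + (0, 8.8) = (55.500, 8.8000). On A1, J sits at bearing -90° from Z; a 75° counterclockwise sweep puts M at bearing -15°, so M = Z + 8.8·(cos -15°, sin -15°) = (64.000, 6.5224). Then |SM| = |M − S| = 64.332.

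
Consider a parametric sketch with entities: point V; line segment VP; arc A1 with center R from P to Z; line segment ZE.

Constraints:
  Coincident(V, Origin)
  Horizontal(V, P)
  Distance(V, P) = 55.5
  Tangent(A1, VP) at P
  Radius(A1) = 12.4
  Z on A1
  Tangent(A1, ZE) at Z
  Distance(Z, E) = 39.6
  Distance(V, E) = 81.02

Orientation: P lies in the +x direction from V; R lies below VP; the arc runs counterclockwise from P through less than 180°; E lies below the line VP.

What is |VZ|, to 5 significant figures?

47.603

Checks: |RZ| = 12.40 ✓; ∠(RZ, ZE) = 90.00° ✓; |ZE| = 39.60 ✓; |VE| = 81.02 ✓.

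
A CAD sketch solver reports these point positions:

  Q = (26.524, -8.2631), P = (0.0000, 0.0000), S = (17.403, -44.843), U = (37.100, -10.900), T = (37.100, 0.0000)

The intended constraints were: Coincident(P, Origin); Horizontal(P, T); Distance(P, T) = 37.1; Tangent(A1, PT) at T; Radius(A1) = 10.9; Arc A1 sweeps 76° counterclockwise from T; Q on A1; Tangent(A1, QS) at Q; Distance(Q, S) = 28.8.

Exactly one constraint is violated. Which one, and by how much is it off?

Distance(Q, S) = 28.8 — off by 8.90.

P = (0.00, 0.00) ✓; P.y = 0.00, T.y = 0.00 ✓; |PT| = 37.10 ✓; ∠(UT, TP) = 90.00° ✓; |UT| = 10.90 ✓; bearing(U→Q) − bearing(U→T) = 76.00° ✓; |UQ| = 10.90 ✓; ∠(UQ, QS) = 90.00° ✓; |QS| = 37.70 ✗.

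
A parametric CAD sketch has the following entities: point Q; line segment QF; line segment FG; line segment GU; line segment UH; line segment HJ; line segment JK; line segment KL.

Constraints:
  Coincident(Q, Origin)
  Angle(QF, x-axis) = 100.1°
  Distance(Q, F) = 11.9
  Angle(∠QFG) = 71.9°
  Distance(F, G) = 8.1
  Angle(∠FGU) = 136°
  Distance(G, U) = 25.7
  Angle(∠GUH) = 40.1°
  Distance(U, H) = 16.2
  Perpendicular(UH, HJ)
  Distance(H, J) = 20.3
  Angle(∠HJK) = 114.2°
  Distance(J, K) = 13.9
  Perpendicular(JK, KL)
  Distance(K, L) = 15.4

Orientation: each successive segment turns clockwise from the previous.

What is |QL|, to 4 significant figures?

26.99

∠HJK = 114.2° gives JK at 12.30° from the x-axis; with |JK| = 13.9, K = (23.67, 16.50). JK ⟂ KL, so KL runs at -77.70°; with |KL| = 15.4, L = (26.95, 1.455). Then |QL| = |L − Q| = 26.99.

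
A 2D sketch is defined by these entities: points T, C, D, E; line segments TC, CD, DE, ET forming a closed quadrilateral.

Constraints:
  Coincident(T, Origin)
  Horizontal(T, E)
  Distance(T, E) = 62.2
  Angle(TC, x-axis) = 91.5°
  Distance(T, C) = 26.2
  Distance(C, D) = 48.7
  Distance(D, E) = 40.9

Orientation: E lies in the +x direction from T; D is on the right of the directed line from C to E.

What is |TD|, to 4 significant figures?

28.92

Checks: |TE| = 62.20 ✓; |TC| = 26.20 ✓; |CD| = 48.70 ✓; |DE| = 40.90 ✓.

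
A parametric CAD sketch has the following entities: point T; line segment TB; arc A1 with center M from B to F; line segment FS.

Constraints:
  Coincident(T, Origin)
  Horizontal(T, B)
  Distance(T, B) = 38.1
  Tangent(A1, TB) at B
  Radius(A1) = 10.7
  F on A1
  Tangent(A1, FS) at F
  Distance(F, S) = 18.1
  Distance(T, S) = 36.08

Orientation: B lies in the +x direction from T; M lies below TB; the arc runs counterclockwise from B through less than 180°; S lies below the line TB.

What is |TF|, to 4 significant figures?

28.94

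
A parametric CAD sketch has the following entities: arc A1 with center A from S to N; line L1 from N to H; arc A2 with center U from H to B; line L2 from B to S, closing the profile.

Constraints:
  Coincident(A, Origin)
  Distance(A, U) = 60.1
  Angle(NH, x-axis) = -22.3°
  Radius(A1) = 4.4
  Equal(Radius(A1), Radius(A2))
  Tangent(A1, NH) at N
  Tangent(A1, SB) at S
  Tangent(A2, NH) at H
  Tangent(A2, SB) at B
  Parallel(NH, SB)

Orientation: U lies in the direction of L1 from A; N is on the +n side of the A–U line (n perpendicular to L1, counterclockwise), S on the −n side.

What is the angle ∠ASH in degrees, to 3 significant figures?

81.7°

The slot axis is L1's direction at -22.3°, so u = (cos -22.3°, sin -22.3°) = (0.925, -0.379) and n = (−sin -22.3°, cos -22.3°) = (0.379, 0.925). A is at the origin and U lies 60.1 along u from A, so U = 60.1·u = (55.6, -22.8). Tangency of A1 to both parallel lines with radius 4.4 puts N and S at A ± 4.4·n: N = (1.67, 4.07), S = (-1.67, -4.07). Equal radii place H and B the same way about U: H = U + 4.4·n = (57.3, -18.7), B = U − 4.4·n = (53.9, -26.9). Then cos ∠ASH = SA·SH / (|SA||SH|), giving 81.7°.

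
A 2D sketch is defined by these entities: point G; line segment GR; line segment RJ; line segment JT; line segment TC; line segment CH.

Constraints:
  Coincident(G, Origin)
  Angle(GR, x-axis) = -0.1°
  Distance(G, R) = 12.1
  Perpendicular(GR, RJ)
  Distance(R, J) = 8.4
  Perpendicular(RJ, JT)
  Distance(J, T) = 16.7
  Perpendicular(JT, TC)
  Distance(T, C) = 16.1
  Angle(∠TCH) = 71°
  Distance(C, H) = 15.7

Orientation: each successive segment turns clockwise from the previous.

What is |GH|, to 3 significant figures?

10.6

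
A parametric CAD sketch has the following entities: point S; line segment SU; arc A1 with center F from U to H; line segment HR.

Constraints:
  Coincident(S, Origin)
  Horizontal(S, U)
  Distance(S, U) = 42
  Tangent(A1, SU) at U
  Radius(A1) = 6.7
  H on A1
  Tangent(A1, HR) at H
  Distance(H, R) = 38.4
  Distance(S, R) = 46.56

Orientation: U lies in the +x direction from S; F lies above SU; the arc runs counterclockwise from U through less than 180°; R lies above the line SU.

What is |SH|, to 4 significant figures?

48.43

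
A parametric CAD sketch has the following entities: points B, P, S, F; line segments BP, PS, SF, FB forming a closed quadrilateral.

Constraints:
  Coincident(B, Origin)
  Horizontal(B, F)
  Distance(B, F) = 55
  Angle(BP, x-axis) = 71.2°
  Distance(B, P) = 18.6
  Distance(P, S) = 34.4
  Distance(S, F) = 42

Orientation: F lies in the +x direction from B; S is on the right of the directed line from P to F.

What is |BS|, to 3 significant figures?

22.1

Checks: |PS| = 34.40 ✓; |SF| = 42.00 ✓.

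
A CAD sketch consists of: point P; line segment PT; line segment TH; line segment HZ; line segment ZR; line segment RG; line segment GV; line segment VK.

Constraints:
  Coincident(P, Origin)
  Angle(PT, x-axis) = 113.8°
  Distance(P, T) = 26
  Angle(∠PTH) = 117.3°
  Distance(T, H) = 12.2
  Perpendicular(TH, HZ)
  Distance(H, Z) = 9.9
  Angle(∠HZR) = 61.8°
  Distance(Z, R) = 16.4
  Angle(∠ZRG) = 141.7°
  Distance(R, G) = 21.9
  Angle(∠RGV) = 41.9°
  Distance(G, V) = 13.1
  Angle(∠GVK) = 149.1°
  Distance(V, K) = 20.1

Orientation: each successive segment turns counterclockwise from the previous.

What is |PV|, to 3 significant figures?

37.8

P is at the origin; PT runs at 113.8° with length 26.0, so T = (-10.5, 23.8). ∠PTH = 117.3° gives TH at 176° from the x-axis; with |TH| = 12.2, H = (-22.7, 24.5). TH ⟂ HZ, so HZ runs at -93.5°; with |HZ| = 9.9, Z = (-23.3, 14.7). ∠HZR = 61.8° gives ZR at 24.7° from the x-axis; with |ZR| = 16.4, R = (-8.37, 21.5). ∠ZRG = 141.7° gives RG at 63.0° from the x-axis; with |RG| = 21.9, G = (1.57, 41.0). ∠RGV = 41.9° gives GV at -159° from the x-axis; with |GV| = 13.1, V = (-10.7, 36.3). Then |PV| = |V − P| = 37.8.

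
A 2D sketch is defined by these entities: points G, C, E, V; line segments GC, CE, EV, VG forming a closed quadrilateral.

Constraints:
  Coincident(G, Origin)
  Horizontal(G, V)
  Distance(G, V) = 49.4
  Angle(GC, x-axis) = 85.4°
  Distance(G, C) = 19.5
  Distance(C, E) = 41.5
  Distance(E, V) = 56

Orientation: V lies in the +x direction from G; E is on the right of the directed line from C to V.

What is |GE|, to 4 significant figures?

22.00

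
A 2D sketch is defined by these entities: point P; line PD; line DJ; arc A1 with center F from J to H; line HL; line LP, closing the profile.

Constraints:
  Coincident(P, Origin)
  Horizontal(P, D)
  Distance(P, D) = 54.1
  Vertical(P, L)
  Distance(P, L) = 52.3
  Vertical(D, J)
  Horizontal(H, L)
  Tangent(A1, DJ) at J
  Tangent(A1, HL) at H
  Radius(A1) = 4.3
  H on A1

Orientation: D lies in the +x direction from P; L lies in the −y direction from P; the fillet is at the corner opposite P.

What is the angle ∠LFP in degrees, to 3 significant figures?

48.9°

P is at the origin; P and D share the same y with |PD| = 54.1 and D on the +x side, so D = (54.1, 0.00). P and L share the same x with |PL| = 52.3 and L on the −y side, so L = (0.00, -52.3). The virtual corner opposite P is at (54.1, -52.3). The tangent condition forces FJ to be normal to DJ and the tangent condition forces FH to be normal to HL, with radius 4.3, so the center F sits 4.3 in from both sides at F = (49.8, -48.0). Then cos ∠LFP = FL·FP / (|FL||FP|), giving 48.9°.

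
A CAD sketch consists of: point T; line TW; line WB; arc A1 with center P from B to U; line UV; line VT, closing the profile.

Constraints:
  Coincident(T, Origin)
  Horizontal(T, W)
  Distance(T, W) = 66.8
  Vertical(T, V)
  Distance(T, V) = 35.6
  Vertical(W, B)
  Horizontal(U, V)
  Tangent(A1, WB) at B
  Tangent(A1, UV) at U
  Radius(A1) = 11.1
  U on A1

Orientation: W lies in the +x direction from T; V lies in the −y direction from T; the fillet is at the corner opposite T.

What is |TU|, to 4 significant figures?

66.10

T is at the origin; T and W share the same y with |TW| = 66.8 and W on the +x side, so W = (66.80, 0.000). T and V share the same x with |TV| = 35.6 and V on the −y side, so V = (0.000, -35.60). The virtual corner opposite T is at (66.80, -35.60). Since A1 is tangent to WB there, PB ⟂ WB and since A1 is tangent to UV there, PU ⟂ UV, with radius 11.1, so the center P sits 11.1 in from both sides at P = (55.70, -24.50). That places the tangent points at B = (66.80, -24.50) on WB and U = (55.70, -35.60) on UV. Then |TU| = |U − T| = 66.10.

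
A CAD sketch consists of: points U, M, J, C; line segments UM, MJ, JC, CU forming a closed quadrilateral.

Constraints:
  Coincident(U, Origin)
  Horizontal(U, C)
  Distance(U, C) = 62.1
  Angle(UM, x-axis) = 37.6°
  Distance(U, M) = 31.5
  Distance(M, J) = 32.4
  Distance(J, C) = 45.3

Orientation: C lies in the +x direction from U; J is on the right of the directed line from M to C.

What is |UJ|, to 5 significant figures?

22.412

Checks: |MJ| = 32.40 ✓; |JC| = 45.30 ✓.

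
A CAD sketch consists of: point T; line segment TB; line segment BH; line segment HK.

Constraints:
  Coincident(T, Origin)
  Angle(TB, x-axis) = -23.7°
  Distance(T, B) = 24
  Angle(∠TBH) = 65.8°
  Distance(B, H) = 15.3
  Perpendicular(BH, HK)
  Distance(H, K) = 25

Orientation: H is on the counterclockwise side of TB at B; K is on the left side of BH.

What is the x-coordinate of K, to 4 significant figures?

-3.157

∠TBH = 65.8°, so BH runs at -23.7° + (180° − 65.8°) = 90.50° from the x-axis; with |BH| = 15.3, H = B + 15.3·(cos 90.50°, sin 90.50°) = (21.84, 5.653). BH is perpendicular to HK; with |HK| = 25.0 on the left of BH, K = H + 25.0·(-1.000, -0.008727) = (-3.157, 5.435). So K.x = -3.157.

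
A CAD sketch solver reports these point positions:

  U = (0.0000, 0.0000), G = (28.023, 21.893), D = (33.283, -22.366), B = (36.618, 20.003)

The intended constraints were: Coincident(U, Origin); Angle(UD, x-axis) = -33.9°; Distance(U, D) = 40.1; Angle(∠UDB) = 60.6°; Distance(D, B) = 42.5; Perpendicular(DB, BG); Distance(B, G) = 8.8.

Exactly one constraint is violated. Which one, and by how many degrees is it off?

Perpendicular(DB, BG) — off by 7.90°.

U = (0.00, 0.00) ✓; UD at -33.90° ✓; |UD| = 40.10 ✓; ∠UDB = 60.60° ✓; |DB| = 42.50 ✓; ∠(DB, BG) = 82.10° ✗; |BG| = 8.800 ✓.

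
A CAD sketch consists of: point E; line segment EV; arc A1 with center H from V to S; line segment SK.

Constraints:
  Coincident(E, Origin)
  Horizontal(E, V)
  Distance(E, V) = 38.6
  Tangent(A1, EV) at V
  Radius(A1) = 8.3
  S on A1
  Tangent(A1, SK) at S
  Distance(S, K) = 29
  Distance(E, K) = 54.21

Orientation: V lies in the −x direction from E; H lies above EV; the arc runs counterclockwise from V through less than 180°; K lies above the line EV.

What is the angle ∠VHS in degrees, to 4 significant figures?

105.2°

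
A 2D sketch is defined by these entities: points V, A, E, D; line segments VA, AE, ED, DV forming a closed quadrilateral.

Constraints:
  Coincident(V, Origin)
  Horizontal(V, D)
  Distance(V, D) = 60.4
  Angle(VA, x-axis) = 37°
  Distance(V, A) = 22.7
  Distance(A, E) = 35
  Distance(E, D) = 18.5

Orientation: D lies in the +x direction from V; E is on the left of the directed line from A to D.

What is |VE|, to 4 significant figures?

55.62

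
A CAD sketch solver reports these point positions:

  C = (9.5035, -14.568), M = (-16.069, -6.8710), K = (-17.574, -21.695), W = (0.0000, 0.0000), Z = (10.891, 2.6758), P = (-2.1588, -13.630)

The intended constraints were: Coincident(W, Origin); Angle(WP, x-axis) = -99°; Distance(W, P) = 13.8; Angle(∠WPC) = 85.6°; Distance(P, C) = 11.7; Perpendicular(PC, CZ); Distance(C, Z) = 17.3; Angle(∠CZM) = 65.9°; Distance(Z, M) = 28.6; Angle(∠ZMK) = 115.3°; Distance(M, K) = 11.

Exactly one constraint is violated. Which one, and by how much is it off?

Distance(M, K) = 11 — off by 3.90.

W = (0.00, 0.00) ✓; WP at -99.00° ✓; |WP| = 13.80 ✓; ∠WPC = 85.60° ✓; |PC| = 11.70 ✓; ∠(PC, CZ) = 90.00° ✓; |CZ| = 17.30 ✓; ∠CZM = 65.90° ✓; |ZM| = 28.60 ✓; ∠ZMK = 115.3° ✓; |MK| = 14.90 ✗.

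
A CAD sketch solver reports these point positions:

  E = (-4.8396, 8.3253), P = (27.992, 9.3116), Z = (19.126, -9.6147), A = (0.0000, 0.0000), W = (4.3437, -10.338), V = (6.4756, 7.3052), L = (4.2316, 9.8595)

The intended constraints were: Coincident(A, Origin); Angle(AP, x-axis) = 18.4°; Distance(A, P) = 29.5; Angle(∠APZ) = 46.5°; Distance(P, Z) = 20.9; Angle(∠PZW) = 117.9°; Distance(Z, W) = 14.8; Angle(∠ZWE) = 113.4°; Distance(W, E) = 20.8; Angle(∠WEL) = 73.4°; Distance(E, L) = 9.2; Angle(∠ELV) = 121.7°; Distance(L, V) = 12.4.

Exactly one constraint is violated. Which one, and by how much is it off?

Distance(L, V) = 12.4 — off by 9.00.

A = (0.00, 0.00) ✓; AP at 18.40° ✓; |AP| = 29.50 ✓; ∠APZ = 46.50° ✓; |PZ| = 20.90 ✓; ∠PZW = 117.9° ✓; |ZW| = 14.80 ✓; ∠ZWE = 113.4° ✓; |WE| = 20.80 ✓; ∠WEL = 73.40° ✓; |EL| = 9.200 ✓; ∠ELV = 121.7° ✓; |LV| = 3.400 ✗.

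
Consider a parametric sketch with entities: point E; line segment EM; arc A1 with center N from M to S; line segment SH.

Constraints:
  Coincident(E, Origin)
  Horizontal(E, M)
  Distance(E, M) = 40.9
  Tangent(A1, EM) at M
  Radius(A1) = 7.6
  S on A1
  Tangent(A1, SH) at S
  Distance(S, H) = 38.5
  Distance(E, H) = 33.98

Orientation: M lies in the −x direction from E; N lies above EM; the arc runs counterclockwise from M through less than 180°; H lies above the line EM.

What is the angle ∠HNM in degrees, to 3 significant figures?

129°

E is at the origin; EM is horizontal with |EM| = 40.9 and M on the −x side, so M = (-40.9, 0.00). Tangency of A1 to EM means the radius NM is perpendicular to EM, so N = M + (0, 7.6) = (-40.9, 7.60). Since NS ⟂ SH (tangency), |NH| = √(7.6² + 38.5²) = 39.2 regardless of where S sits on A1. So H lies on both circle(E, 33.98) and circle(N, 39.2); the above-EM intersection is H = (-10.4, 32.3). S is the foot of the tangent from H: S = (-35.1, 2.74).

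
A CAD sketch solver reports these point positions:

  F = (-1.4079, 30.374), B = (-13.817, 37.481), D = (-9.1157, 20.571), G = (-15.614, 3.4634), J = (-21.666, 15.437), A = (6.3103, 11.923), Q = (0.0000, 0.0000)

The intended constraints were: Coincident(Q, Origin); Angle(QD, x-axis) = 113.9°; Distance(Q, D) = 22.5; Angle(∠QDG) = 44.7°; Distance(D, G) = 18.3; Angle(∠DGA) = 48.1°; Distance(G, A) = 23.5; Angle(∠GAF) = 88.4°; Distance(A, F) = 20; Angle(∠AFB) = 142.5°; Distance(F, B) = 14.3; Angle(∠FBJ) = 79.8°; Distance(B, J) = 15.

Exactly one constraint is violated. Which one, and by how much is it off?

Distance(B, J) = 15 — off by 8.40.

Q = (0.00, 0.00) ✓; QD at 113.9° ✓; |QD| = 22.50 ✓; ∠QDG = 44.70° ✓; |DG| = 18.30 ✓; ∠DGA = 48.10° ✓; |GA| = 23.50 ✓; ∠GAF = 88.40° ✓; |AF| = 20.00 ✓; ∠AFB = 142.5° ✓; |FB| = 14.30 ✓; ∠FBJ = 79.80° ✓; |BJ| = 23.40 ✗.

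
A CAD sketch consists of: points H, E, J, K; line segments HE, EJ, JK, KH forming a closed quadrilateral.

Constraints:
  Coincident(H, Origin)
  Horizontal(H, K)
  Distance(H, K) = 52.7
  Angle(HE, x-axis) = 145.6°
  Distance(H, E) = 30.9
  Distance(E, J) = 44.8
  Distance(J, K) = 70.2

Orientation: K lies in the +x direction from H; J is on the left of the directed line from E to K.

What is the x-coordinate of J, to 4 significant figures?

4.335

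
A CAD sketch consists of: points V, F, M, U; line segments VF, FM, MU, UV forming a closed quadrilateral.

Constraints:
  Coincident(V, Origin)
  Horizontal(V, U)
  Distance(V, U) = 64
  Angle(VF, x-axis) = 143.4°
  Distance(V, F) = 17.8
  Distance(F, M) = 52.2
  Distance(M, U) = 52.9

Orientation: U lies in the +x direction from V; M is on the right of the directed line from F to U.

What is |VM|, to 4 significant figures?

35.06

Checks: |FM| = 52.20 ✓; |MU| = 52.90 ✓.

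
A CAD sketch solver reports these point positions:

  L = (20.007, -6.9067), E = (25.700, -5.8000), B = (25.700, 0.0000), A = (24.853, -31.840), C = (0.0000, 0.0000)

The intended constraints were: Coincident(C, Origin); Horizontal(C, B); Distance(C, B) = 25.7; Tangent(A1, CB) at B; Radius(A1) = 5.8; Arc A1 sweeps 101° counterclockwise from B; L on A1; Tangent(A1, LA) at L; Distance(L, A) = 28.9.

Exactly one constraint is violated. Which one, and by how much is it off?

Distance(L, A) = 28.9 — off by 3.50.

C = (0.00, 0.00) ✓; C.y = 0.00, B.y = 0.00 ✓; |CB| = 25.70 ✓; ∠(EB, BC) = 90.00° ✓; |EB| = 5.800 ✓; bearing(E→L) − bearing(E→B) = 101.0° ✓; |EL| = 5.800 ✓; ∠(EL, LA) = 90.00° ✓; |LA| = 25.40 ✗.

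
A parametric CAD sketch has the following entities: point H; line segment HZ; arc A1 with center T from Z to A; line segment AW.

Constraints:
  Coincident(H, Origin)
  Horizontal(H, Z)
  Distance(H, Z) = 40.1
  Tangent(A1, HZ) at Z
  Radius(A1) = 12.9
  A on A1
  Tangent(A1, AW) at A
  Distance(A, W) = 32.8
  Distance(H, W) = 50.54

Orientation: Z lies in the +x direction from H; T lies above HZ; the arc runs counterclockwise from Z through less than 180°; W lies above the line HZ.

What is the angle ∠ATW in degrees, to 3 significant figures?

68.5°

H is at the origin; H and Z share the same y with |HZ| = 40.1 and Z on the +x side, so Z = (40.1, 0.00). Tangency of A1 to HZ means the radius TZ is perpendicular to HZ, so T = Z + (0, 12.9) = (40.1, 12.9). Since TA ⟂ AW (tangency), |TW| = √(12.9² + 32.8²) = 35.2 regardless of where A sits on A1. So W lies on both circle(H, 50.54) and circle(T, 35.2); the above-HZ intersection is W = (24.2, 44.4). A is the foot of the tangent from W: A = (48.7, 22.5).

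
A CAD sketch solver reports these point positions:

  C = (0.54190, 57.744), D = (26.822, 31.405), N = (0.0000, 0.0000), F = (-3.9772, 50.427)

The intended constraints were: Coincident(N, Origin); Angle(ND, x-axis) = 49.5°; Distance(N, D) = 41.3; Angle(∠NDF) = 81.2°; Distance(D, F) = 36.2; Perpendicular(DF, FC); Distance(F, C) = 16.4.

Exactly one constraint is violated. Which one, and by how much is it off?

Distance(F, C) = 16.4 — off by 7.80.

N = (0.00, 0.00) ✓; ND at 49.50° ✓; |ND| = 41.30 ✓; ∠NDF = 81.20° ✓; |DF| = 36.20 ✓; ∠(DF, FC) = 90.00° ✓; |FC| = 8.600 ✗.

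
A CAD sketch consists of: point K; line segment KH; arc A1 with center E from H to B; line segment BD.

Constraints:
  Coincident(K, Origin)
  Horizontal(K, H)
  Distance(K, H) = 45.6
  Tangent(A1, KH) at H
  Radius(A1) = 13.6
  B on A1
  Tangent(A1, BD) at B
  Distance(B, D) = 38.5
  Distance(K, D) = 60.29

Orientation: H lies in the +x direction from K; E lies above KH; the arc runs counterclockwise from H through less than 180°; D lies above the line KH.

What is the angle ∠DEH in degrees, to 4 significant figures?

159.0°

K is at the origin; K and H share the same y with |KH| = 45.6 and H on the +x side, so H = (45.60, 0.000). A1 meets KH tangentially, so EH is at right angles to KH, so E = H + (0, 13.6) = (45.60, 13.60). Since EB ⟂ BD (tangency), |ED| = √(13.6² + 38.5²) = 40.83 regardless of where B sits on A1. So D lies on both circle(K, 60.29) and circle(E, 40.83); the above-KH intersection is D = (30.98, 51.72). B is the foot of the tangent from D: B = (55.95, 22.42).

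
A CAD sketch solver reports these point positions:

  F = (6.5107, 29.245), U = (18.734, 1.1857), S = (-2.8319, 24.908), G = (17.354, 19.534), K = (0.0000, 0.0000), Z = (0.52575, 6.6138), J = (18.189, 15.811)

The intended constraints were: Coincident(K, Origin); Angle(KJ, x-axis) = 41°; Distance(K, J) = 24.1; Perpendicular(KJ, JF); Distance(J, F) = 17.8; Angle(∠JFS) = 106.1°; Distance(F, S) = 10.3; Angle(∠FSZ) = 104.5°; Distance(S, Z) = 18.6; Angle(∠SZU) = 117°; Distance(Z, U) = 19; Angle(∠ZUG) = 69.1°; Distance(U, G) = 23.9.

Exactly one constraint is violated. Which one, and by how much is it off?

Distance(U, G) = 23.9 — off by 5.50.

K = (0.00, 0.00) ✓; KJ at 41.00° ✓; |KJ| = 24.10 ✓; ∠(KJ, JF) = 90.00° ✓; |JF| = 17.80 ✓; ∠JFS = 106.1° ✓; |FS| = 10.30 ✓; ∠FSZ = 104.5° ✓; |SZ| = 18.60 ✓; ∠SZU = 117.0° ✓; |ZU| = 19.00 ✓; ∠ZUG = 69.10° ✓; |UG| = 18.40 ✗.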